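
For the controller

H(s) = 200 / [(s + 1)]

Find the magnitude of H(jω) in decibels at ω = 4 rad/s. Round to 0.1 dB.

At ω = 4 rad/s:
pole (1 + j4·1) = 1 + j4 → |·| ≈ 4.1231, ∠ ≈ 75.96°
|H| = 200 · 1 / (4.1231) ≈ 48.507
Gain = 20 log₁₀(48.507) ≈ 33.72 dB

33.7 dB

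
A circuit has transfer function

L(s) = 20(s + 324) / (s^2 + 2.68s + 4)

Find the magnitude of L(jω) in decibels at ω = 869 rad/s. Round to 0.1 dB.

At s = jω = j869:
zero (s+324): 324 + j869 → |·| = √(324²+869²) = √860137 ≈ 927.44, ∠ = arctan(869/324) ≈ 69.55°
quadratic: (j869)² + 2.68·j869 + 4 = -755157 + j2328.92 → |·| ≈ 7.5516e+05, ∠ ≈ 179.82°
|L| = 20 · 927.44 / 7.5516e+05 ≈ 0.024563
Gain = 20 log₁₀(0.024563) ≈ -32.19 dB

-32.2 dB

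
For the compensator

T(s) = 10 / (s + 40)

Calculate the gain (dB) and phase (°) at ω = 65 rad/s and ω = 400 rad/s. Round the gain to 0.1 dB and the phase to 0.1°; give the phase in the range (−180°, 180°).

At s = jω = j65:
pole (s+40): 40 + j65 → |·| = √(40²+65²) = √5825 ≈ 76.322, ∠ = arctan(65/40) ≈ 58.39°
|T| = 10 / 76.322 ≈ 0.13102
Gain = 20 log₁₀(0.13102) ≈ -17.65 dB
∠T = 0.00° − 58.39° = -58.39°

At s = jω = j400:
pole (s+40): 40 + j400 → |·| = √(40²+400²) = √161600 ≈ 402, ∠ = arctan(400/40) ≈ 84.29°
|T| = 10 / 402 ≈ 0.024876
Gain = 20 log₁₀(0.024876) ≈ -32.08 dB
∠T = 0.00° − 84.29° = -84.29°

ω = 65: -17.7 dB, -58.4°; ω = 400: -32.1 dB, -84.3°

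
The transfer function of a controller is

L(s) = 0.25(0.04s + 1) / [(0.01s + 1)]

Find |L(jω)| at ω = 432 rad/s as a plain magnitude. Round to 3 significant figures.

At ω = 432 rad/s:
zero (1 + j432·0.04) = 1 + j17.28 → |·| ≈ 17.309, ∠ ≈ 86.69°
pole (1 + j432·0.01) = 1 + j4.32 → |·| ≈ 4.4342, ∠ ≈ 76.97°
|L| = 0.25 · 17.309 / (4.4342) ≈ 0.97588

0.976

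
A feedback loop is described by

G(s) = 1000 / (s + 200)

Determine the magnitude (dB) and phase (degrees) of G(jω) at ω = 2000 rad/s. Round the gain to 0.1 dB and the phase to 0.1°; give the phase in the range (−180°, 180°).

At s = jω = j2000:
pole (s+200): 200 + j2000 → |·| = √(200²+2000²) = √4040000 ≈ 2010, ∠ = arctan(2000/200) ≈ 84.29°
|G| = 1000 / 2010 ≈ 0.49751
Gain = 20 log₁₀(0.49751) ≈ -6.06 dB
∠G = 0.00° − 84.29° = -84.29°

-6.1 dB, -84.3°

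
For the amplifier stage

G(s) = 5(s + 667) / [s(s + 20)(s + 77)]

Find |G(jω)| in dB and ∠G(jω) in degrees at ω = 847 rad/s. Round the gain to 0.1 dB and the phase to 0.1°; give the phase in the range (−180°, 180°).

-101.1 dB, 148.3°

At s = jω = j847:
zero (s+667): 667 + j847 → |·| = √(667²+847²) = √1162298 ≈ 1078.1, ∠ = arctan(847/667) ≈ 51.78°
pole (s+20): 20 + j847 → |·| = √(20²+847²) = √717809 ≈ 847.24, ∠ = arctan(847/20) ≈ 88.65°
pole (s+77): 77 + j847 → |·| = √(77²+847²) = √723338 ≈ 850.49, ∠ = arctan(847/77) ≈ 84.81°
pole at origin: |s| = 847, ∠ = 90.00° (in denominator)
|G| = 5 · 1078.1 / 6.1032e+08 ≈ 8.8323e-06
Gain = 20 log₁₀(8.8323e-06) ≈ -101.08 dB
∠G = 51.78° − 263.46° = -211.68° ≡ 148.32° (principal value)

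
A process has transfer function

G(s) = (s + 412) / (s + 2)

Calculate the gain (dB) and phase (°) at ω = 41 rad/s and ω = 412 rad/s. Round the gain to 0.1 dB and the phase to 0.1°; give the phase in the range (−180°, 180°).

ω = 41: 20.1 dB, -81.5°; ω = 412: 3.0 dB, -44.7°

At s = jω = j41:
zero (s+412): 412 + j41 → |·| = √(412²+41²) = √171425 ≈ 414.04, ∠ = arctan(41/412) ≈ 5.68°
pole (s+2): 2 + j41 → |·| = √(2²+41²) = √1685 ≈ 41.049, ∠ = arctan(41/2) ≈ 87.21°
|G| = 1 · 414.04 / 41.049 ≈ 10.086
Gain = 20 log₁₀(10.086) ≈ 20.07 dB
∠G = 5.68° − 87.21° = -81.53°

At s = jω = j412:
zero (s+412): 412 + j412 → |·| = √(412²+412²) = √339488 ≈ 582.66, ∠ = arctan(412/412) ≈ 45.00°
pole (s+2): 2 + j412 → |·| = √(2²+412²) = √169748 ≈ 412, ∠ = arctan(412/2) ≈ 89.72°
|G| = 1 · 582.66 / 412 ≈ 1.4142
Gain = 20 log₁₀(1.4142) ≈ 3.01 dB
∠G = 45.00° − 89.72° = -44.72°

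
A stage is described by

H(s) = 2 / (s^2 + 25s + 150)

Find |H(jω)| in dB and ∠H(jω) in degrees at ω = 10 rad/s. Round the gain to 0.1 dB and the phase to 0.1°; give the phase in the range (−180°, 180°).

Substitute s = j10:
Numerator: 2 = 2 + j0
Denominator: (j10)^2 + 25(j10) + 150 = 50 + j250
|N| = √(2² + 0²) ≈ 2, ∠N ≈ 0.00°
|D| = √(50² + 250²) ≈ 254.95, ∠D ≈ 78.69°
|H| = 2 / 254.95 ≈ 0.0078447
Gain = 20 log₁₀(0.0078447) ≈ -42.11 dB
∠H = 0.00° − 78.69° = -78.69°

-42.1 dB, -78.7°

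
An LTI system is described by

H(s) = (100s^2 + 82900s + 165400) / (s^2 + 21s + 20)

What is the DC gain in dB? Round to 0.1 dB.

78.4 dB

H(0) = 165400 / 20 = 8270
20 log₁₀(8270) ≈ 78.35 dB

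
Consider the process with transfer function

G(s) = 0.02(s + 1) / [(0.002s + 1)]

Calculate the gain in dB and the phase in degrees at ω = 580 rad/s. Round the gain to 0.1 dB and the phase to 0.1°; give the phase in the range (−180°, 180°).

At ω = 580 rad/s:
zero (1 + j580·1) = 1 + j580 → |·| ≈ 580, ∠ ≈ 89.90°
pole (1 + j580·0.002) = 1 + j1.16 → |·| ≈ 1.5315, ∠ ≈ 49.24°
|G| = 0.02 · 580 / (1.5315) ≈ 7.5743
Gain = 20 log₁₀(7.5743) ≈ 17.59 dB
∠G = (89.90°) − (49.24°) = 40.66°

17.6 dB, 40.7°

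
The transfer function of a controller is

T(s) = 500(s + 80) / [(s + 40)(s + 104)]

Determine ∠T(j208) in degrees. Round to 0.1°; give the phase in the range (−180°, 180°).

-73.6°

At s = jω = j208:
zero (s+80): 80 + j208 → |·| = √(80²+208²) = √49664 ≈ 222.85, ∠ = arctan(208/80) ≈ 68.96°
pole (s+40): 40 + j208 → |·| = √(40²+208²) = √44864 ≈ 211.81, ∠ = arctan(208/40) ≈ 79.11°
pole (s+104): 104 + j208 → |·| = √(104²+208²) = √54080 ≈ 232.55, ∠ = arctan(208/104) ≈ 63.43°
∠T = 68.96° − 142.54° = -73.58°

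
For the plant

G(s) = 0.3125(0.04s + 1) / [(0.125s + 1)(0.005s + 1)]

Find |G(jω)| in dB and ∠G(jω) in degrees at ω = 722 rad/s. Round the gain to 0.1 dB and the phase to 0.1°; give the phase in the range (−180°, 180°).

At ω = 722 rad/s:
zero (1 + j722·0.04) = 1 + j28.88 → |·| ≈ 28.897, ∠ ≈ 88.02°
pole (1 + j722·0.125) = 1 + j90.25 → |·| ≈ 90.256, ∠ ≈ 89.37°
pole (1 + j722·0.005) = 1 + j3.61 → |·| ≈ 3.7459, ∠ ≈ 74.52°
|G| = 0.3125 · 28.897 / (90.256 · 3.7459) ≈ 0.02671
Gain = 20 log₁₀(0.02671) ≈ -31.47 dB
∠G = (88.02°) − (89.37° + 74.52°) = -75.87°

-31.5 dB, -75.9°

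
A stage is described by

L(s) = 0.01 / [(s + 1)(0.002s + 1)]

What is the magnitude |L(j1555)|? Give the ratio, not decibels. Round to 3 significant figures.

At ω = 1555 rad/s:
pole (1 + j1555·1) = 1 + j1555 → |·| ≈ 1555, ∠ ≈ 89.96°
pole (1 + j1555·0.002) = 1 + j3.11 → |·| ≈ 3.2668, ∠ ≈ 72.18°
|L| = 0.01 · 1 / (1555 · 3.2668) ≈ 1.9686e-06

1.97e-06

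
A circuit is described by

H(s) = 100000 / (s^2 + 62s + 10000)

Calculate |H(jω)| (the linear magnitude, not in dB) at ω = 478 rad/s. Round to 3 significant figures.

At s = jω = j478:
quadratic: (j478)² + 62·j478 + 10000 = -218484 + j29636 → |·| ≈ 2.2048e+05, ∠ ≈ 172.28°
|H| = 100000 / 2.2048e+05 ≈ 0.45356

0.454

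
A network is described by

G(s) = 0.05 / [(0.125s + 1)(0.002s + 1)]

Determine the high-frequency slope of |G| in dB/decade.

-40 dB/decade

Each pole contributes −20 dB/decade at high frequency; each zero contributes +20 dB/decade.
Net: 0 zero(s) − 2 pole(s) → -40 dB/decade.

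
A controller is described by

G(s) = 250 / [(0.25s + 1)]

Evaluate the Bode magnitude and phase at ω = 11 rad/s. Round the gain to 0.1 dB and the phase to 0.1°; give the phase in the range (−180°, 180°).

At ω = 11 rad/s:
pole (1 + j11·0.25) = 1 + j2.75 → |·| ≈ 2.9262, ∠ ≈ 70.02°
|G| = 250 · 1 / (2.9262) ≈ 85.435
Gain = 20 log₁₀(85.435) ≈ 38.63 dB
∠G = (0°) − (70.02°) = -70.02°

38.6 dB, -70.0°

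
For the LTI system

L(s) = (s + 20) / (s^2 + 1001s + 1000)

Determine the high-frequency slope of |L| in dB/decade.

-20 dB/decade

Each pole contributes −20 dB/decade at high frequency; each zero contributes +20 dB/decade.
Net: 1 zero(s) − 2 pole(s) → -20 dB/decade.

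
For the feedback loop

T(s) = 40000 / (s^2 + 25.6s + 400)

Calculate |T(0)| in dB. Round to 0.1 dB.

T(0) = 40000 / 400 = 100
20 log₁₀(100) ≈ 40.00 dB

40.0 dB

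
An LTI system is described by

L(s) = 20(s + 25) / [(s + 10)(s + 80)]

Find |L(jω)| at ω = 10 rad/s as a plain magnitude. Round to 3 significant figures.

0.472

At s = jω = j10:
zero (s+25): 25 + j10 → |·| = √(25²+10²) = √725 ≈ 26.926, ∠ = arctan(10/25) ≈ 21.80°
pole (s+10): 10 + j10 → |·| = √(10²+10²) = √200 ≈ 14.142, ∠ = arctan(10/10) ≈ 45.00°
pole (s+80): 80 + j10 → |·| = √(80²+10²) = √6500 ≈ 80.623, ∠ = arctan(10/80) ≈ 7.13°
|L| = 20 · 26.926 / 1140.2 ≈ 0.4723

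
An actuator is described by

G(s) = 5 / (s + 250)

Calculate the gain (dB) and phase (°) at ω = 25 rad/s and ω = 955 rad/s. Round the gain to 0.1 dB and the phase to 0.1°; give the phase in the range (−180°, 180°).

ω = 25: -34.0 dB, -5.7°; ω = 955: -45.9 dB, -75.3°

At s = jω = j25:
pole (s+250): 250 + j25 → |·| = √(250²+25²) = √63125 ≈ 251.25, ∠ = arctan(25/250) ≈ 5.71°
|G| = 5 / 251.25 ≈ 0.0199
Gain = 20 log₁₀(0.0199) ≈ -34.02 dB
∠G = 0.00° − 5.71° = -5.71°

At s = jω = j955:
pole (s+250): 250 + j955 → |·| = √(250²+955²) = √974525 ≈ 987.18, ∠ = arctan(955/250) ≈ 75.33°
|G| = 5 / 987.18 ≈ 0.0050649
Gain = 20 log₁₀(0.0050649) ≈ -45.91 dB
∠G = 0.00° − 75.33° = -75.33°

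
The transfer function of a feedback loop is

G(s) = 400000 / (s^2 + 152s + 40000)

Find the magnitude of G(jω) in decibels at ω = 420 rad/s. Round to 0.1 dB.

8.5 dB

At s = jω = j420:
quadratic: (j420)² + 152·j420 + 40000 = -136400 + j63840 → |·| ≈ 1.506e+05, ∠ ≈ 154.92°
|G| = 400000 / 1.506e+05 ≈ 2.656
Gain = 20 log₁₀(2.656) ≈ 8.48 dB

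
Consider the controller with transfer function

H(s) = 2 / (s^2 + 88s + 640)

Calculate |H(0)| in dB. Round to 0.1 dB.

-50.1 dB

H(0) = 2 / 640 = 0.003125
20 log₁₀(0.003125) ≈ -50.10 dB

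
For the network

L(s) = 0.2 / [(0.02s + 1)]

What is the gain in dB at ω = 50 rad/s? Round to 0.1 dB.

At ω = 50 rad/s:
pole (1 + j50·0.02) = 1 + j1 → |·| ≈ 1.4142, ∠ ≈ 45.00°
|L| = 0.2 · 1 / (1.4142) ≈ 0.14142
Gain = 20 log₁₀(0.14142) ≈ -16.99 dB

-17.0 dB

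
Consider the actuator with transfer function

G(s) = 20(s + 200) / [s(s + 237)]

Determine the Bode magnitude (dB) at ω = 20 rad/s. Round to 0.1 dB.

-1.5 dB

At s = jω = j20:
zero (s+200): 200 + j20 → |·| = √(200²+20²) = √40400 ≈ 201, ∠ = arctan(20/200) ≈ 5.71°
pole (s+237): 237 + j20 → |·| = √(237²+20²) = √56569 ≈ 237.84, ∠ = arctan(20/237) ≈ 4.82°
pole at origin: |s| = 20, ∠ = 90.00° (in denominator)
|G| = 20 · 201 / 4756.8 ≈ 0.84511
Gain = 20 log₁₀(0.84511) ≈ -1.46 dB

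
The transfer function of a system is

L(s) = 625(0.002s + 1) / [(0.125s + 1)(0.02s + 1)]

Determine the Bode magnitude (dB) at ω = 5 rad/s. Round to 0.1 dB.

54.4 dB

At ω = 5 rad/s:
zero (1 + j5·0.002) = 1 + j0.01 → |·| ≈ 1, ∠ ≈ 0.57°
pole (1 + j5·0.125) = 1 + j0.625 → |·| ≈ 1.1792, ∠ ≈ 32.01°
pole (1 + j5·0.02) = 1 + j0.1 → |·| ≈ 1.005, ∠ ≈ 5.71°
|L| = 625 · 1 / (1.1792 · 1.005) ≈ 527.38
Gain = 20 log₁₀(527.38) ≈ 54.44 dB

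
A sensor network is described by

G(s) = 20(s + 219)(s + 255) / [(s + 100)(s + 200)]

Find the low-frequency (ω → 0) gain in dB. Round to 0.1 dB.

34.9 dB

G(0) = 20·219·255 / (100·200) = 55.845
20 log₁₀(55.845) ≈ 34.94 dB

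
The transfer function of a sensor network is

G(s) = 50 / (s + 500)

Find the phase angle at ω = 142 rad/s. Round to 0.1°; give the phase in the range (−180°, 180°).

-15.9°

At s = jω = j142:
pole (s+500): 500 + j142 → |·| = √(500²+142²) = √270164 ≈ 519.77, ∠ = arctan(142/500) ≈ 15.85°
∠G = 0.00° − 15.85° = -15.85°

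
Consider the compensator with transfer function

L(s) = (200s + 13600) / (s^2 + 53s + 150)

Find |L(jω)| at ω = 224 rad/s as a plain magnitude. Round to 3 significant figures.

0.911

Substitute s = j224:
Numerator: 200(j224) + 13600 = 13600 + j44800
Denominator: (j224)^2 + 53(j224) + 150 = -50026 + j11872
|N| = √(13600² + 44800²) ≈ 46819, ∠N ≈ 73.11°
|D| = √(50026² + 11872²) ≈ 51415, ∠D ≈ 166.65°
|L| = 46819 / 51415 ≈ 0.91061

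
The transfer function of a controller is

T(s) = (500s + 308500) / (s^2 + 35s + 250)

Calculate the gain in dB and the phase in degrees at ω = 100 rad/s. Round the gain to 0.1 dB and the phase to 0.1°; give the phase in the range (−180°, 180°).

29.6 dB, -151.0°

Substitute s = j100:
Numerator: 500(j100) + 308500 = 308500 + j50000
Denominator: (j100)^2 + 35(j100) + 250 = -9750 + j3500
|N| = √(308500² + 50000²) ≈ 3.1253e+05, ∠N ≈ 9.21°
|D| = √(9750² + 3500²) ≈ 10359, ∠D ≈ 160.25°
|T| = 3.1253e+05 / 10359 ≈ 30.17
Gain = 20 log₁₀(30.17) ≈ 29.59 dB
∠T = 9.21° − 160.25° = -151.04°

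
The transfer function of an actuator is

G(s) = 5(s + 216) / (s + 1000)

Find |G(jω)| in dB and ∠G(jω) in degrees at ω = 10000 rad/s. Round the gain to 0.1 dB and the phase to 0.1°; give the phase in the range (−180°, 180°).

13.9 dB, 4.5°

At s = jω = j10000:
zero (s+216): 216 + j10000 → |·| = √(216²+10000²) = √100046656 ≈ 10002, ∠ = arctan(10000/216) ≈ 88.76°
pole (s+1000): 1000 + j10000 → |·| = √(1000²+10000²) = √101000000 ≈ 10050, ∠ = arctan(10000/1000) ≈ 84.29°
|G| = 5 · 10002 / 10050 ≈ 4.9761
Gain = 20 log₁₀(4.9761) ≈ 13.94 dB
∠G = 88.76° − 84.29° = 4.47°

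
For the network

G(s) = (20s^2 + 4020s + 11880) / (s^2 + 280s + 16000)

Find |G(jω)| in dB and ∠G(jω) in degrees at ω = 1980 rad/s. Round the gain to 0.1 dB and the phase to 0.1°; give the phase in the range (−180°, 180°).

Substitute s = j1980:
Numerator: 20(j1980)^2 + 4020(j1980) + 11880 = -78396120 + j7959600
Denominator: (j1980)^2 + 280(j1980) + 16000 = -3904400 + j554400
|N| = √(78396120² + 7959600²) ≈ 7.8799e+07, ∠N ≈ 174.20°
|D| = √(3904400² + 554400²) ≈ 3.9436e+06, ∠D ≈ 171.92°
|G| = 7.8799e+07 / 3.9436e+06 ≈ 19.981
Gain = 20 log₁₀(19.981) ≈ 26.01 dB
∠G = 174.20° − 171.92° = 2.28°

26.0 dB, 2.3°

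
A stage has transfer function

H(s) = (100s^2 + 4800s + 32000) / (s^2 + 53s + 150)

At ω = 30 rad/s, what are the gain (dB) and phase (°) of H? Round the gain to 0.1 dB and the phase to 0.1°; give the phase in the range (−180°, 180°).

Substitute s = j30:
Numerator: 100(j30)^2 + 4800(j30) + 32000 = -58000 + j144000
Denominator: (j30)^2 + 53(j30) + 150 = -750 + j1590
|N| = √(58000² + 144000²) ≈ 1.5524e+05, ∠N ≈ 111.94°
|D| = √(750² + 1590²) ≈ 1758, ∠D ≈ 115.25°
|H| = 1.5524e+05 / 1758 ≈ 88.305
Gain = 20 log₁₀(88.305) ≈ 38.92 dB
∠H = 111.94° − 115.25° = -3.31°

38.9 dB, -3.3°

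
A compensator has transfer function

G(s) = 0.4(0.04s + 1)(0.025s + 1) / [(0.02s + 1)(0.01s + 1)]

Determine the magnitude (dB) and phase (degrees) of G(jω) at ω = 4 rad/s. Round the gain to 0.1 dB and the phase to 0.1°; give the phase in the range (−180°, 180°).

-7.8 dB, 7.9°

At ω = 4 rad/s:
zero (1 + j4·0.04) = 1 + j0.16 → |·| ≈ 1.0127, ∠ ≈ 9.09°
zero (1 + j4·0.025) = 1 + j0.1 → |·| ≈ 1.005, ∠ ≈ 5.71°
pole (1 + j4·0.02) = 1 + j0.08 → |·| ≈ 1.0032, ∠ ≈ 4.57°
pole (1 + j4·0.01) = 1 + j0.04 → |·| ≈ 1.0008, ∠ ≈ 2.29°
|G| = 0.4 · 1.0127 · 1.005 / (1.0032 · 1.0008) ≈ 0.40548
Gain = 20 log₁₀(0.40548) ≈ -7.84 dB
∠G = (9.09° + 5.71°) − (4.57° + 2.29°) = 7.94°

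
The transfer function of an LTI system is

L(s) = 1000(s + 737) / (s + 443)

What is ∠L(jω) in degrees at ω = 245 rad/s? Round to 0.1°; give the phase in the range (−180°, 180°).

-10.6°

At s = jω = j245:
zero (s+737): 737 + j245 → |·| = √(737²+245²) = √603194 ≈ 776.66, ∠ = arctan(245/737) ≈ 18.39°
pole (s+443): 443 + j245 → |·| = √(443²+245²) = √256274 ≈ 506.24, ∠ = arctan(245/443) ≈ 28.94°
∠L = 18.39° − 28.94° = -10.55°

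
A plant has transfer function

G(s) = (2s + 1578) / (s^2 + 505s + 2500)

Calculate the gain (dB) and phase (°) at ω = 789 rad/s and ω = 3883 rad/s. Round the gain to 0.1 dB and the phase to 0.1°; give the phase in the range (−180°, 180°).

Substitute s = j789:
Numerator: 2(j789) + 1578 = 1578 + j1578
Denominator: (j789)^2 + 505(j789) + 2500 = -620021 + j398445
|N| = √(1578² + 1578²) ≈ 2231.6, ∠N ≈ 45.00°
|D| = √(620021² + 398445²) ≈ 7.3701e+05, ∠D ≈ 147.27°
|G| = 2231.6 / 7.3701e+05 ≈ 0.0030279
Gain = 20 log₁₀(0.0030279) ≈ -50.38 dB
∠G = 45.00° − 147.27° = -102.27°

Substitute s = j3883:
Numerator: 2(j3883) + 1578 = 1578 + j7766
Denominator: (j3883)^2 + 505(j3883) + 2500 = -15075189 + j1960915
|N| = √(1578² + 7766²) ≈ 7924.7, ∠N ≈ 78.51°
|D| = √(15075189² + 1960915²) ≈ 1.5202e+07, ∠D ≈ 172.59°
|G| = 7924.7 / 1.5202e+07 ≈ 0.00052129
Gain = 20 log₁₀(0.00052129) ≈ -65.66 dB
∠G = 78.51° − 172.59° = -94.08°

ω = 789: -50.4 dB, -102.3°; ω = 3883: -65.7 dB, -94.1°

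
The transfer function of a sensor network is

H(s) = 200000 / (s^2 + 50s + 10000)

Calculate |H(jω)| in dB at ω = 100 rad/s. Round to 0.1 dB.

32.0 dB

At s = jω = j100:
quadratic: (j100)² + 50·j100 + 10000 = 0 + j5000 → |·| ≈ 5000, ∠ ≈ 90.00°
|H| = 200000 / 5000 ≈ 40
Gain = 20 log₁₀(40) ≈ 32.04 dB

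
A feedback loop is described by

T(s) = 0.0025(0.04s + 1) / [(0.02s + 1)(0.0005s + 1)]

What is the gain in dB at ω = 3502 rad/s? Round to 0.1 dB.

At ω = 3502 rad/s:
zero (1 + j3502·0.04) = 1 + j140.08 → |·| ≈ 140.08, ∠ ≈ 89.59°
pole (1 + j3502·0.02) = 1 + j70.04 → |·| ≈ 70.047, ∠ ≈ 89.18°
pole (1 + j3502·0.0005) = 1 + j1.751 → |·| ≈ 2.0164, ∠ ≈ 60.27°
|T| = 0.0025 · 140.08 / (70.047 · 2.0164) ≈ 0.0024794
Gain = 20 log₁₀(0.0024794) ≈ -52.11 dB

-52.1 dB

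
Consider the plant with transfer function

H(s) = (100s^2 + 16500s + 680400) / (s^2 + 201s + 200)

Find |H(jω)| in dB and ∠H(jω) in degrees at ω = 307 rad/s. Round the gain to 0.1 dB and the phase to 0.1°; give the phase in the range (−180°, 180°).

39.1 dB, 3.2°

Substitute s = j307:
Numerator: 100(j307)^2 + 16500(j307) + 680400 = -8744500 + j5065500
Denominator: (j307)^2 + 201(j307) + 200 = -94049 + j61707
|N| = √(8744500² + 5065500²) ≈ 1.0106e+07, ∠N ≈ 149.92°
|D| = √(94049² + 61707²) ≈ 1.1249e+05, ∠D ≈ 146.73°
|H| = 1.0106e+07 / 1.1249e+05 ≈ 89.839
Gain = 20 log₁₀(89.839) ≈ 39.07 dB
∠H = 149.92° − 146.73° = 3.19°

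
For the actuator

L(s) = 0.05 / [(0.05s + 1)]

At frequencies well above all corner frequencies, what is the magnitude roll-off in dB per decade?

-20 dB/decade

Each pole contributes −20 dB/decade at high frequency; each zero contributes +20 dB/decade.
Net: 0 zero(s) − 1 pole(s) → -20 dB/decade.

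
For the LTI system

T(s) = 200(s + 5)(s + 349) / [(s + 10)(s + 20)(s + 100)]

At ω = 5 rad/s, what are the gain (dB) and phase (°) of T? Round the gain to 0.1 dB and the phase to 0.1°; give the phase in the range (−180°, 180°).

At s = jω = j5:
zero (s+5): 5 + j5 → |·| = √(5²+5²) = √50 ≈ 7.0711, ∠ = arctan(5/5) ≈ 45.00°
zero (s+349): 349 + j5 → |·| = √(349²+5²) = √121826 ≈ 349.04, ∠ = arctan(5/349) ≈ 0.82°
pole (s+10): 10 + j5 → |·| = √(10²+5²) = √125 ≈ 11.18, ∠ = arctan(5/10) ≈ 26.57°
pole (s+20): 20 + j5 → |·| = √(20²+5²) = √425 ≈ 20.616, ∠ = arctan(5/20) ≈ 14.04°
pole (s+100): 100 + j5 → |·| = √(100²+5²) = √10025 ≈ 100.12, ∠ = arctan(5/100) ≈ 2.86°
|T| = 200 · 2468.1 / 23076 ≈ 21.391
Gain = 20 log₁₀(21.391) ≈ 26.60 dB
∠T = 45.82° − 43.47° = 2.35°

26.6 dB, 2.4°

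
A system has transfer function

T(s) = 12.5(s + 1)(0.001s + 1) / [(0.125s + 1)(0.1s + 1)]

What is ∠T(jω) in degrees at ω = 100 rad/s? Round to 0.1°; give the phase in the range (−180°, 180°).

At ω = 100 rad/s:
zero (1 + j100·1) = 1 + j100 → |·| ≈ 100, ∠ ≈ 89.43°
zero (1 + j100·0.001) = 1 + j0.1 → |·| ≈ 1.005, ∠ ≈ 5.71°
pole (1 + j100·0.125) = 1 + j12.5 → |·| ≈ 12.54, ∠ ≈ 85.43°
pole (1 + j100·0.1) = 1 + j10 → |·| ≈ 10.05, ∠ ≈ 84.29°
∠T = (89.43° + 5.71°) − (85.43° + 84.29°) = -74.58°

-74.6°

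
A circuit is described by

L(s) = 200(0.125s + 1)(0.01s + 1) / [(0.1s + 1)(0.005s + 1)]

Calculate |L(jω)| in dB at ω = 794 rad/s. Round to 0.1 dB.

53.8 dB

At ω = 794 rad/s:
zero (1 + j794·0.125) = 1 + j99.25 → |·| ≈ 99.255, ∠ ≈ 89.42°
zero (1 + j794·0.01) = 1 + j7.94 → |·| ≈ 8.0027, ∠ ≈ 82.82°
pole (1 + j794·0.1) = 1 + j79.4 → |·| ≈ 79.406, ∠ ≈ 89.28°
pole (1 + j794·0.005) = 1 + j3.97 → |·| ≈ 4.094, ∠ ≈ 75.86°
|L| = 200 · 99.255 · 8.0027 / (79.406 · 4.094) ≈ 488.67
Gain = 20 log₁₀(488.67) ≈ 53.78 dB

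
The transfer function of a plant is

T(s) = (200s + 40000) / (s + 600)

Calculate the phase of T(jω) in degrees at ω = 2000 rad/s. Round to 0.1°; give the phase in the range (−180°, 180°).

Substitute s = j2000:
Numerator: 200(j2000) + 40000 = 40000 + j400000
Denominator: (j2000) + 600 = 600 + j2000
|N| = √(40000² + 400000²) ≈ 4.02e+05, ∠N ≈ 84.29°
|D| = √(600² + 2000²) ≈ 2088.1, ∠D ≈ 73.30°
∠T = 84.29° − 73.30° = 10.99°

11.0°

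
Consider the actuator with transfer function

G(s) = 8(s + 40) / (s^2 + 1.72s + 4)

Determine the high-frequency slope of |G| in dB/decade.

Each pole contributes −20 dB/decade at high frequency; each zero contributes +20 dB/decade.
Net: 1 zero(s) − 2 pole(s) → -20 dB/decade.

-20 dB/decade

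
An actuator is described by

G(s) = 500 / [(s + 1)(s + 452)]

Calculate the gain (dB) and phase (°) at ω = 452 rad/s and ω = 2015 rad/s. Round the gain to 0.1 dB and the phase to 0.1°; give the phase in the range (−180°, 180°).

ω = 452: -55.2 dB, -134.9°; ω = 2015: -78.4 dB, -167.3°

At s = jω = j452:
pole (s+1): 1 + j452 → |·| = √(1²+452²) = √204305 ≈ 452, ∠ = arctan(452/1) ≈ 89.87°
pole (s+452): 452 + j452 → |·| = √(452²+452²) = √408608 ≈ 639.22, ∠ = arctan(452/452) ≈ 45.00°
|G| = 500 / 2.8893e+05 ≈ 0.0017305
Gain = 20 log₁₀(0.0017305) ≈ -55.24 dB
∠G = 0.00° − 134.87° = -134.87°

At s = jω = j2015:
pole (s+1): 1 + j2015 → |·| = √(1²+2015²) = √4060226 ≈ 2015, ∠ = arctan(2015/1) ≈ 89.97°
pole (s+452): 452 + j2015 → |·| = √(452²+2015²) = √4264529 ≈ 2065.1, ∠ = arctan(2015/452) ≈ 77.36°
|G| = 500 / 4.1612e+06 ≈ 0.00012016
Gain = 20 log₁₀(0.00012016) ≈ -78.40 dB
∠G = 0.00° − 167.33° = -167.33°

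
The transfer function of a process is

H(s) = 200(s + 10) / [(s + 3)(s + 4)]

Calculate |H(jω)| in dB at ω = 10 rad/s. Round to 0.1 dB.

28.0 dB

At s = jω = j10:
zero (s+10): 10 + j10 → |·| = √(10²+10²) = √200 ≈ 14.142, ∠ = arctan(10/10) ≈ 45.00°
pole (s+3): 3 + j10 → |·| = √(3²+10²) = √109 ≈ 10.44, ∠ = arctan(10/3) ≈ 73.30°
pole (s+4): 4 + j10 → |·| = √(4²+10²) = √116 ≈ 10.77, ∠ = arctan(10/4) ≈ 68.20°
|H| = 200 · 14.142 / 112.44 ≈ 25.155
Gain = 20 log₁₀(25.155) ≈ 28.01 dB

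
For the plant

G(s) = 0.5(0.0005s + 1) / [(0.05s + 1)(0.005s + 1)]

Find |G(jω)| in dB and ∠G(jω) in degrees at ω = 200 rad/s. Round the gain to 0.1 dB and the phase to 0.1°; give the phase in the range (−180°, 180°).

At ω = 200 rad/s:
zero (1 + j200·0.0005) = 1 + j0.1 → |·| ≈ 1.005, ∠ ≈ 5.71°
pole (1 + j200·0.05) = 1 + j10 → |·| ≈ 10.05, ∠ ≈ 84.29°
pole (1 + j200·0.005) = 1 + j1 → |·| ≈ 1.4142, ∠ ≈ 45.00°
|G| = 0.5 · 1.005 / (10.05 · 1.4142) ≈ 0.035356
Gain = 20 log₁₀(0.035356) ≈ -29.03 dB
∠G = (5.71°) − (84.29° + 45.00°) = -123.58°

-29.0 dB, -123.6°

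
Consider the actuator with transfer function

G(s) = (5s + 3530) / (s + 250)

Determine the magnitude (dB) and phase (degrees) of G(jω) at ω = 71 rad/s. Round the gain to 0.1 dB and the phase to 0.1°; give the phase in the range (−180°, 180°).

22.7 dB, -10.1°

Substitute s = j71:
Numerator: 5(j71) + 3530 = 3530 + j355
Denominator: (j71) + 250 = 250 + j71
|N| = √(3530² + 355²) ≈ 3547.8, ∠N ≈ 5.74°
|D| = √(250² + 71²) ≈ 259.89, ∠D ≈ 15.85°
|G| = 3547.8 / 259.89 ≈ 13.651
Gain = 20 log₁₀(13.651) ≈ 22.70 dB
∠G = 5.74° − 15.85° = -10.11°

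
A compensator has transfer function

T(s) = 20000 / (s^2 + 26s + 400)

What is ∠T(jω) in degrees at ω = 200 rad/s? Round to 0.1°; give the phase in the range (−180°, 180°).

-172.5°

At s = jω = j200:
quadratic: (j200)² + 26·j200 + 400 = -39600 + j5200 → |·| ≈ 39940, ∠ ≈ 172.52°
∠T = 0.00° − 172.52° = -172.52°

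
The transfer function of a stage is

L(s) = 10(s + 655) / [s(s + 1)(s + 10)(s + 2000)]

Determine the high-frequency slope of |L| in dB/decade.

-60 dB/decade

Each pole contributes −20 dB/decade at high frequency; each zero contributes +20 dB/decade.
Net: 1 zero(s) − 4 pole(s) → -60 dB/decade.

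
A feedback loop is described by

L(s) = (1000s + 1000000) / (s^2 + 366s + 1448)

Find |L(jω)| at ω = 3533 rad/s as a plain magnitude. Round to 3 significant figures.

Substitute s = j3533:
Numerator: 1000(j3533) + 1000000 = 1000000 + j3533000
Denominator: (j3533)^2 + 366(j3533) + 1448 = -12480641 + j1293078
|N| = √(1000000² + 3533000²) ≈ 3.6718e+06, ∠N ≈ 74.20°
|D| = √(12480641² + 1293078²) ≈ 1.2547e+07, ∠D ≈ 174.08°
|L| = 3.6718e+06 / 1.2547e+07 ≈ 0.29264

0.293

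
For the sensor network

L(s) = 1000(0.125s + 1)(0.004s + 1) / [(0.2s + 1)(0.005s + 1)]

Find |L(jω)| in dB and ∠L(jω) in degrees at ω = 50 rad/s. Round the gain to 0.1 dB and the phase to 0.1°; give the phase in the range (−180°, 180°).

At ω = 50 rad/s:
zero (1 + j50·0.125) = 1 + j6.25 → |·| ≈ 6.3295, ∠ ≈ 80.91°
zero (1 + j50·0.004) = 1 + j0.2 → |·| ≈ 1.0198, ∠ ≈ 11.31°
pole (1 + j50·0.2) = 1 + j10 → |·| ≈ 10.05, ∠ ≈ 84.29°
pole (1 + j50·0.005) = 1 + j0.25 → |·| ≈ 1.0308, ∠ ≈ 14.04°
|L| = 1000 · 6.3295 · 1.0198 / (10.05 · 1.0308) ≈ 623.08
Gain = 20 log₁₀(623.08) ≈ 55.89 dB
∠L = (80.91° + 11.31°) − (84.29° + 14.04°) = -6.11°

55.9 dB, -6.1°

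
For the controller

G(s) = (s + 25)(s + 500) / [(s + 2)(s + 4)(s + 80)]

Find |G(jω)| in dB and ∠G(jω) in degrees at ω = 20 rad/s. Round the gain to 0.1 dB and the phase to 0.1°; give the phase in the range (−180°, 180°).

At s = jω = j20:
zero (s+25): 25 + j20 → |·| = √(25²+20²) = √1025 ≈ 32.016, ∠ = arctan(20/25) ≈ 38.66°
zero (s+500): 500 + j20 → |·| = √(500²+20²) = √250400 ≈ 500.4, ∠ = arctan(20/500) ≈ 2.29°
pole (s+2): 2 + j20 → |·| = √(2²+20²) = √404 ≈ 20.1, ∠ = arctan(20/2) ≈ 84.29°
pole (s+4): 4 + j20 → |·| = √(4²+20²) = √416 ≈ 20.396, ∠ = arctan(20/4) ≈ 78.69°
pole (s+80): 80 + j20 → |·| = √(80²+20²) = √6800 ≈ 82.462, ∠ = arctan(20/80) ≈ 14.04°
|G| = 1 · 16021 / 33806 ≈ 0.47391
Gain = 20 log₁₀(0.47391) ≈ -6.49 dB
∠G = 40.95° − 177.02° = -136.07°

-6.5 dB, -136.1°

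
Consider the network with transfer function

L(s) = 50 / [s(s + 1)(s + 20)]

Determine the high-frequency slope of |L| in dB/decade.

Each pole contributes −20 dB/decade at high frequency; each zero contributes +20 dB/decade.
Net: 0 zero(s) − 3 pole(s) → -60 dB/decade.

-60 dB/decade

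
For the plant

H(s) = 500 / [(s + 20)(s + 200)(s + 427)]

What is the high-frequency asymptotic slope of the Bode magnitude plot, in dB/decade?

-60 dB/decade

Each pole contributes −20 dB/decade at high frequency; each zero contributes +20 dB/decade.
Net: 0 zero(s) − 3 pole(s) → -60 dB/decade.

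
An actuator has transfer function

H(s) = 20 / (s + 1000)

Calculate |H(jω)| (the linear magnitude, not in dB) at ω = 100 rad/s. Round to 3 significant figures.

Substitute s = j100:
Numerator: 20 = 20 + j0
Denominator: (j100) + 1000 = 1000 + j100
|N| = √(20² + 0²) ≈ 20, ∠N ≈ 0.00°
|D| = √(1000² + 100²) ≈ 1005, ∠D ≈ 5.71°
|H| = 20 / 1005 ≈ 0.0199

0.0199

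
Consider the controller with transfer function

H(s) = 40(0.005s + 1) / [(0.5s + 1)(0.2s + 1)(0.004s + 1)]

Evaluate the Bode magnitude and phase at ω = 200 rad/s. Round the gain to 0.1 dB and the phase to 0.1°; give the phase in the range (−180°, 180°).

-39.1 dB, -171.7°

At ω = 200 rad/s:
zero (1 + j200·0.005) = 1 + j1 → |·| ≈ 1.4142, ∠ ≈ 45.00°
pole (1 + j200·0.5) = 1 + j100 → |·| ≈ 100, ∠ ≈ 89.43°
pole (1 + j200·0.2) = 1 + j40 → |·| ≈ 40.012, ∠ ≈ 88.57°
pole (1 + j200·0.004) = 1 + j0.8 → |·| ≈ 1.2806, ∠ ≈ 38.66°
|H| = 40 · 1.4142 / (100 · 40.012 · 1.2806) ≈ 0.01104
Gain = 20 log₁₀(0.01104) ≈ -39.14 dB
∠H = (45.00°) − (89.43° + 88.57° + 38.66°) = -171.66°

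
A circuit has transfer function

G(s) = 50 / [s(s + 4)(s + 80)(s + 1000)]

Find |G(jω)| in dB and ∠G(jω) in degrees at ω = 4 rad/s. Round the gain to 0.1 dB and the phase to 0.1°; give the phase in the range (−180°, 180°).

-91.2 dB, -138.1°

At s = jω = j4:
pole (s+4): 4 + j4 → |·| = √(4²+4²) = √32 ≈ 5.6569, ∠ = arctan(4/4) ≈ 45.00°
pole (s+80): 80 + j4 → |·| = √(80²+4²) = √6416 ≈ 80.1, ∠ = arctan(4/80) ≈ 2.86°
pole (s+1000): 1000 + j4 → |·| = √(1000²+4²) = √1000016 ≈ 1000, ∠ = arctan(4/1000) ≈ 0.23°
pole at origin: |s| = 4, ∠ = 90.00° (in denominator)
|G| = 50 / 1.8125e+06 ≈ 2.7586e-05
Gain = 20 log₁₀(2.7586e-05) ≈ -91.19 dB
∠G = 0.00° − 138.09° = -138.09°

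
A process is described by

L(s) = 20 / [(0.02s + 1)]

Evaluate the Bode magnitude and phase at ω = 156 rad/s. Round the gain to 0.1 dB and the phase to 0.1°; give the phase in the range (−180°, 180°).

At ω = 156 rad/s:
pole (1 + j156·0.02) = 1 + j3.12 → |·| ≈ 3.2763, ∠ ≈ 72.23°
|L| = 20 · 1 / (3.2763) ≈ 6.1044
Gain = 20 log₁₀(6.1044) ≈ 15.71 dB
∠L = (0°) − (72.23°) = -72.23°

15.7 dB, -72.2°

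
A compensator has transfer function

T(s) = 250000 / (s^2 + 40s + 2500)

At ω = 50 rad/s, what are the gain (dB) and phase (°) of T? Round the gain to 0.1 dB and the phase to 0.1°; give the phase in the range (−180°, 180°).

At s = jω = j50:
quadratic: (j50)² + 40·j50 + 2500 = 0 + j2000 → |·| ≈ 2000, ∠ ≈ 90.00°
|T| = 250000 / 2000 ≈ 125
Gain = 20 log₁₀(125) ≈ 41.94 dB
∠T = 0.00° − 90.00° = -90.00°

41.9 dB, -90.0°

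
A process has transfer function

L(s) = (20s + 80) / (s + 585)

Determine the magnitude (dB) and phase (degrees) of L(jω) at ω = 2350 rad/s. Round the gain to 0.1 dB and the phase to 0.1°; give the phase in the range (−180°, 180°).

Substitute s = j2350:
Numerator: 20(j2350) + 80 = 80 + j47000
Denominator: (j2350) + 585 = 585 + j2350
|N| = √(80² + 47000²) ≈ 47000, ∠N ≈ 89.90°
|D| = √(585² + 2350²) ≈ 2421.7, ∠D ≈ 76.02°
|L| = 47000 / 2421.7 ≈ 19.408
Gain = 20 log₁₀(19.408) ≈ 25.76 dB
∠L = 89.90° − 76.02° = 13.88°

25.8 dB, 13.9°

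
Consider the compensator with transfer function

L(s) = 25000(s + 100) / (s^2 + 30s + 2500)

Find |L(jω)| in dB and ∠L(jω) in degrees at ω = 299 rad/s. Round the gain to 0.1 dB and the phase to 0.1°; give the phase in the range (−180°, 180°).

At s = jω = j299:
zero (s+100): 100 + j299 → |·| = √(100²+299²) = √99401 ≈ 315.28, ∠ = arctan(299/100) ≈ 71.51°
quadratic: (j299)² + 30·j299 + 2500 = -86901 + j8970 → |·| ≈ 87363, ∠ ≈ 174.11°
|L| = 25000 · 315.28 / 87363 ≈ 90.221
Gain = 20 log₁₀(90.221) ≈ 39.11 dB
∠L = 71.51° − 174.11° = -102.60°

39.1 dB, -102.6°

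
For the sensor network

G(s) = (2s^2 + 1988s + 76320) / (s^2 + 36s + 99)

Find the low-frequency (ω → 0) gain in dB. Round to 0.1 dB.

G(0) = 76320 / 99 ≈ 770.91
20 log₁₀(770.91) ≈ 57.74 dB

57.7 dB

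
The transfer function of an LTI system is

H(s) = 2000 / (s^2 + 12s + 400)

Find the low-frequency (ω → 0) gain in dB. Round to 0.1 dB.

14.0 dB

H(0) = 2000 / 400 = 5
20 log₁₀(5) ≈ 13.98 dB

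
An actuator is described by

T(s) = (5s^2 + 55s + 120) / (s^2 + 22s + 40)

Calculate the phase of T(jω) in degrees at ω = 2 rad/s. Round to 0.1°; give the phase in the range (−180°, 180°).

Substitute s = j2:
Numerator: 5(j2)^2 + 55(j2) + 120 = 100 + j110
Denominator: (j2)^2 + 22(j2) + 40 = 36 + j44
|N| = √(100² + 110²) ≈ 148.66, ∠N ≈ 47.73°
|D| = √(36² + 44²) ≈ 56.851, ∠D ≈ 50.71°
∠T = 47.73° − 50.71° = -2.98°

-3.0°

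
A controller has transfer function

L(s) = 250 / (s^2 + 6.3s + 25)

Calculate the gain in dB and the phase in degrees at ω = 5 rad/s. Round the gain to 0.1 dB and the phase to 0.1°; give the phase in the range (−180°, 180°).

At s = jω = j5:
quadratic: (j5)² + 6.3·j5 + 25 = 0 + j31.5 → |·| ≈ 31.5, ∠ ≈ 90.00°
|L| = 250 / 31.5 ≈ 7.9365
Gain = 20 log₁₀(7.9365) ≈ 17.99 dB
∠L = 0.00° − 90.00° = -90.00°

18.0 dB, -90.0°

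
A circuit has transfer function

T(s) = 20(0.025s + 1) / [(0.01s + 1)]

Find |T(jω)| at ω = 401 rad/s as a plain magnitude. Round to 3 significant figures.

At ω = 401 rad/s:
zero (1 + j401·0.025) = 1 + j10.025 → |·| ≈ 10.075, ∠ ≈ 84.30°
pole (1 + j401·0.01) = 1 + j4.01 → |·| ≈ 4.1328, ∠ ≈ 76.00°
|T| = 20 · 10.075 / (4.1328) ≈ 48.756

48.8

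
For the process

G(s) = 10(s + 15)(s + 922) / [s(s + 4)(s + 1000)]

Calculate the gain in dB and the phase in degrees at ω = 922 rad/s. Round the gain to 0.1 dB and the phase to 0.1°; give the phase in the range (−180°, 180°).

-39.7 dB, -88.4°

At s = jω = j922:
zero (s+15): 15 + j922 → |·| = √(15²+922²) = √850309 ≈ 922.12, ∠ = arctan(922/15) ≈ 89.07°
zero (s+922): 922 + j922 → |·| = √(922²+922²) = √1700168 ≈ 1303.9, ∠ = arctan(922/922) ≈ 45.00°
pole (s+4): 4 + j922 → |·| = √(4²+922²) = √850100 ≈ 922.01, ∠ = arctan(922/4) ≈ 89.75°
pole (s+1000): 1000 + j922 → |·| = √(1000²+922²) = √1850084 ≈ 1360.2, ∠ = arctan(922/1000) ≈ 42.68°
pole at origin: |s| = 922, ∠ = 90.00° (in denominator)
|G| = 10 · 1.2024e+06 / 1.1563e+09 ≈ 0.010399
Gain = 20 log₁₀(0.010399) ≈ -39.66 dB
∠G = 134.07° − 222.43° = -88.36°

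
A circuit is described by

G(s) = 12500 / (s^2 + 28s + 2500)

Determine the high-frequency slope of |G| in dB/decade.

-40 dB/decade

Each pole contributes −20 dB/decade at high frequency; each zero contributes +20 dB/decade.
Net: 0 zero(s) − 2 pole(s) → -40 dB/decade.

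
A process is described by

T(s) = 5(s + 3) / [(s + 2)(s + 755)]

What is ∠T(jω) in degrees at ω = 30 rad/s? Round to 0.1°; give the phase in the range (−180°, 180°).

-4.2°

At s = jω = j30:
zero (s+3): 3 + j30 → |·| = √(3²+30²) = √909 ≈ 30.15, ∠ = arctan(30/3) ≈ 84.29°
pole (s+2): 2 + j30 → |·| = √(2²+30²) = √904 ≈ 30.067, ∠ = arctan(30/2) ≈ 86.19°
pole (s+755): 755 + j30 → |·| = √(755²+30²) = √570925 ≈ 755.6, ∠ = arctan(30/755) ≈ 2.28°
∠T = 84.29° − 88.47° = -4.18°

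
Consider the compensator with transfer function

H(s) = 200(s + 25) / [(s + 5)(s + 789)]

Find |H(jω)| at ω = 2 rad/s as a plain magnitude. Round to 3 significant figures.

1.18

At s = jω = j2:
zero (s+25): 25 + j2 → |·| = √(25²+2²) = √629 ≈ 25.08, ∠ = arctan(2/25) ≈ 4.57°
pole (s+5): 5 + j2 → |·| = √(5²+2²) = √29 ≈ 5.3852, ∠ = arctan(2/5) ≈ 21.80°
pole (s+789): 789 + j2 → |·| = √(789²+2²) = √622525 ≈ 789, ∠ = arctan(2/789) ≈ 0.15°
|H| = 200 · 25.08 / 4248.9 ≈ 1.1805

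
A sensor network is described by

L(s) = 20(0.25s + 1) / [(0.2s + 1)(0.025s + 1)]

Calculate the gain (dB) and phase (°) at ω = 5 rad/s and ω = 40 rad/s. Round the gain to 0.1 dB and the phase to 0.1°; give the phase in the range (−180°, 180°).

ω = 5: 27.0 dB, -0.8°; ω = 40: 24.9 dB, -43.6°

At ω = 5 rad/s:
zero (1 + j5·0.25) = 1 + j1.25 → |·| ≈ 1.6008, ∠ ≈ 51.34°
pole (1 + j5·0.2) = 1 + j1 → |·| ≈ 1.4142, ∠ ≈ 45.00°
pole (1 + j5·0.025) = 1 + j0.125 → |·| ≈ 1.0078, ∠ ≈ 7.13°
|L| = 20 · 1.6008 / (1.4142 · 1.0078) ≈ 22.464
Gain = 20 log₁₀(22.464) ≈ 27.03 dB
∠L = (51.34°) − (45.00° + 7.13°) = -0.79°

At ω = 40 rad/s:
zero (1 + j40·0.25) = 1 + j10 → |·| ≈ 10.05, ∠ ≈ 84.29°
pole (1 + j40·0.2) = 1 + j8 → |·| ≈ 8.0623, ∠ ≈ 82.87°
pole (1 + j40·0.025) = 1 + j1 → |·| ≈ 1.4142, ∠ ≈ 45.00°
|L| = 20 · 10.05 / (8.0623 · 1.4142) ≈ 17.629
Gain = 20 log₁₀(17.629) ≈ 24.92 dB
∠L = (84.29°) − (82.87° + 45.00°) = -43.58°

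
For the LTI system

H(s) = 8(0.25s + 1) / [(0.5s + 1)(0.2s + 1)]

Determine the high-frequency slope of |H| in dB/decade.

Each pole contributes −20 dB/decade at high frequency; each zero contributes +20 dB/decade.
Net: 1 zero(s) − 2 pole(s) → -20 dB/decade.

-20 dB/decade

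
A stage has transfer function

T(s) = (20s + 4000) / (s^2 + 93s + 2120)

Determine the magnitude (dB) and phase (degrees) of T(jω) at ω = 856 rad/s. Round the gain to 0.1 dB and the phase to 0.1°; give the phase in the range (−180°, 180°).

Substitute s = j856:
Numerator: 20(j856) + 4000 = 4000 + j17120
Denominator: (j856)^2 + 93(j856) + 2120 = -730616 + j79608
|N| = √(4000² + 17120²) ≈ 17581, ∠N ≈ 76.85°
|D| = √(730616² + 79608²) ≈ 7.3494e+05, ∠D ≈ 173.78°
|T| = 17581 / 7.3494e+05 ≈ 0.023922
Gain = 20 log₁₀(0.023922) ≈ -32.42 dB
∠T = 76.85° − 173.78° = -96.93°

-32.4 dB, -96.9°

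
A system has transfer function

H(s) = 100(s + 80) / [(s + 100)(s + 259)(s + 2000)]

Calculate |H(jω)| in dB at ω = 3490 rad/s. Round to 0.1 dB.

-103.0 dB

At s = jω = j3490:
zero (s+80): 80 + j3490 → |·| = √(80²+3490²) = √12186500 ≈ 3490.9, ∠ = arctan(3490/80) ≈ 88.69°
pole (s+100): 100 + j3490 → |·| = √(100²+3490²) = √12190100 ≈ 3491.4, ∠ = arctan(3490/100) ≈ 88.36°
pole (s+259): 259 + j3490 → |·| = √(259²+3490²) = √12247181 ≈ 3499.6, ∠ = arctan(3490/259) ≈ 85.76°
pole (s+2000): 2000 + j3490 → |·| = √(2000²+3490²) = √16180100 ≈ 4022.4, ∠ = arctan(3490/2000) ≈ 60.18°
|H| = 100 · 3490.9 / 4.9148e+10 ≈ 7.1028e-06
Gain = 20 log₁₀(7.1028e-06) ≈ -102.97 dB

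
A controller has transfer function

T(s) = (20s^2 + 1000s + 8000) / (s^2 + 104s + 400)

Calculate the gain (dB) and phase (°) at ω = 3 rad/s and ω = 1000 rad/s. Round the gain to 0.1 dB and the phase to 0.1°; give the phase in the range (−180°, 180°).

ω = 3: 24.5 dB, -17.6°; ω = 1000: 26.0 dB, 3.1°

Substitute s = j3:
Numerator: 20(j3)^2 + 1000(j3) + 8000 = 7820 + j3000
Denominator: (j3)^2 + 104(j3) + 400 = 391 + j312
|N| = √(7820² + 3000²) ≈ 8375.7, ∠N ≈ 20.99°
|D| = √(391² + 312²) ≈ 500.22, ∠D ≈ 38.59°
|T| = 8375.7 / 500.22 ≈ 16.744
Gain = 20 log₁₀(16.744) ≈ 24.48 dB
∠T = 20.99° − 38.59° = -17.60°

Substitute s = j1000:
Numerator: 20(j1000)^2 + 1000(j1000) + 8000 = -19992000 + j1000000
Denominator: (j1000)^2 + 104(j1000) + 400 = -999600 + j104000
|N| = √(19992000² + 1000000²) ≈ 2.0017e+07, ∠N ≈ 177.14°
|D| = √(999600² + 104000²) ≈ 1.005e+06, ∠D ≈ 174.06°
|T| = 2.0017e+07 / 1.005e+06 ≈ 19.917
Gain = 20 log₁₀(19.917) ≈ 25.98 dB
∠T = 177.14° − 174.06° = 3.08°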